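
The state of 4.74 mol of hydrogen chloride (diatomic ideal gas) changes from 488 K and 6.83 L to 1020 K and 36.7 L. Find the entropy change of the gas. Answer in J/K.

ΔS = 139 J/K

Entropy is a state function: ΔS = nC_V ln(T₂/T₁) + nR ln(V₂/V₁), with C_V = 5R/2 = 20.79 J mol⁻¹ K⁻¹ for a diatomic ideal gas.
ΔS = 4.74 × [20.79 × ln(1020/488) + 8.314 × ln(36.7/6.83)] = 139 J/K.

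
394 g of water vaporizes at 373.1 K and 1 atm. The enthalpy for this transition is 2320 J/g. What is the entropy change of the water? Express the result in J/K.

Heat absorbed by the substance: Q = mL = 394 × 2320 = 914080 J.
At constant T, ΔS = Q_rev/T = 914080 / 373.1 = 2450 J/K.

ΔS = 2450 J/K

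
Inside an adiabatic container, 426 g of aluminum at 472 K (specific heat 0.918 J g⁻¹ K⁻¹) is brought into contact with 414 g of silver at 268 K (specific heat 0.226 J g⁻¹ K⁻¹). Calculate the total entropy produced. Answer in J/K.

Energy balance: T_f = (m₁c₁T₁ + m₂c₂T₂)/(m₁c₁ + m₂c₂) = 432.62 K.
ΔS₁ = m₁c₁ ln(T_f/T₁) = 391.068 × ln(432.62/472) = -34.07 J/K.
ΔS₂ = m₂c₂ ln(T_f/T₂) = 93.564 × ln(432.62/268) = 44.8 J/K.
ΔS_total = -34.07 + 44.8 = 10.7 J/K.

ΔS_total = 10.7 J/K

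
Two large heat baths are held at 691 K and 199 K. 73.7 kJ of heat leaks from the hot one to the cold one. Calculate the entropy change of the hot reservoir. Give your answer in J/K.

ΔS_hot = -107 J/K

The hot reservoir loses heat Q, so ΔS_hot = −Q/T_H = −73700/691 = -107 J/K.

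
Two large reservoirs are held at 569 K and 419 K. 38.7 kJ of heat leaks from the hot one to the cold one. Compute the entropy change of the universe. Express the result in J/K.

ΔS_total = 24.3 J/K

ΔS_hot = −Q/T_H = −38700/569 = -68.01 J/K and ΔS_cold = +Q/T_C = 38700/419 = 92.36 J/K.
ΔS_total = -68.01 + 92.36 = 24.3 J/K, positive as the second law requires.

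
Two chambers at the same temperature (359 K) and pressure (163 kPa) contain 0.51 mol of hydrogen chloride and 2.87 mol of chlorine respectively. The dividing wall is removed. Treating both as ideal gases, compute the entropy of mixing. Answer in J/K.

Mole fractions: x_A = 0.51/3.38 = 0.151, x_B = 0.849.
ΔS_mix = −R(n_A ln x_A + n_B ln x_B) = −8.314 × (0.51 ln 0.151 + 2.87 ln 0.849) = 11.9 J/K.

ΔS_mix = 11.9 J/K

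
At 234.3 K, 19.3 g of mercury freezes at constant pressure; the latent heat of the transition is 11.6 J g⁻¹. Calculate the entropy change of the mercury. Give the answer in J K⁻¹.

ΔS = -0.956 J/K

Heat released by the substance: Q = −mL = −19.3 × 11.6 = −223.88 J.
At constant T, ΔS = Q_rev/T = −223.88 / 234.3 = -0.956 J/K.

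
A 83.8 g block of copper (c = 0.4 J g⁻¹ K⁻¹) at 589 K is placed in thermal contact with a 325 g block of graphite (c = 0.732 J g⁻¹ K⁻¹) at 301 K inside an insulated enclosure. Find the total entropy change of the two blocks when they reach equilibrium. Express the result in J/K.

Energy balance: T_f = (m₁c₁T₁ + m₂c₂T₂)/(m₁c₁ + m₂c₂) = 336.57 K.
ΔS₁ = m₁c₁ ln(T_f/T₁) = 33.52 × ln(336.57/589) = -18.76 J/K.
ΔS₂ = m₂c₂ ln(T_f/T₂) = 237.9 × ln(336.57/301) = 26.57 J/K.
ΔS_total = -18.76 + 26.57 = 7.81 J/K.

ΔS_total = 7.81 J/K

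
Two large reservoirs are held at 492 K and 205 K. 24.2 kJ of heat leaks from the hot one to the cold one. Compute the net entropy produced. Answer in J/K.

ΔS_hot = −Q/T_H = −24200/492 = -49.187 J/K and ΔS_cold = +Q/T_C = 24200/205 = 118.05 J/K.
ΔS_total = -49.187 + 118.05 = 68.9 J/K, positive as the second law requires.

ΔS_total = 68.9 J/K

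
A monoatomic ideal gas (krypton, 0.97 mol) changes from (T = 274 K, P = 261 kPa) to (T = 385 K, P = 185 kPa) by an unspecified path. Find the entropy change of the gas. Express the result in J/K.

ΔS = nC_p ln(T₂/T₁) − nR ln(P₂/P₁), with C_p = 5R/2 = 20.79 J mol⁻¹ K⁻¹ for a monoatomic ideal gas.
ΔS = 0.97 × [20.79 × ln(385/274) − 8.314 × ln(185/261)] = 9.63 J/K.

ΔS = 9.63 J/K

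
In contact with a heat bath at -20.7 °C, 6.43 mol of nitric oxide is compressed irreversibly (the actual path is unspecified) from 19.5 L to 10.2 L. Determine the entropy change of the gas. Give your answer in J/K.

Entropy is a state function, so ΔS_gas depends only on the end states.
For an isothermal ideal gas ΔS_gas = nR ln(V₂/V₁) = 6.43 × 8.314 × ln(10.2/19.5) = -34.6 J/K.

ΔS_gas = -34.6 J/K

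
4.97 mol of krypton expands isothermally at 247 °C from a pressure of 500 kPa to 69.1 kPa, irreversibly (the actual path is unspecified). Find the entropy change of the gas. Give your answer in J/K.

Entropy is a state function, so ΔS_gas depends only on the end states.
For an isothermal ideal gas ΔS_gas = nR ln(P₁/P₂) = 4.97 × 8.314 × ln(500/69.1) = 81.8 J/K.

ΔS_gas = 81.8 J/K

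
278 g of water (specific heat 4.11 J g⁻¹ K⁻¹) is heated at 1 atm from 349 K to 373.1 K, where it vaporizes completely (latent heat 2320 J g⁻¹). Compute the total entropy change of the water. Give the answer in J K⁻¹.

ΔS = 1800 J/K

Warming step: ΔS₁ = m c ln(T_tr/T_i) = 278 × 4.11 × ln(373.1/349) = 76.295 J/K.
Phase change: ΔS₂ = +mL/T_tr = 278 × 2320 / 373.1 = 1728.7 J/K.
ΔS_total = (76.295) + (1728.7) = 1800 J/K.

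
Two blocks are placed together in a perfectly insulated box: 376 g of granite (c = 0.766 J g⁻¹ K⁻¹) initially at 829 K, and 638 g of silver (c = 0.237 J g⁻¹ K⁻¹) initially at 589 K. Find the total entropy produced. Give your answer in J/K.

Energy balance: T_f = (m₁c₁T₁ + m₂c₂T₂)/(m₁c₁ + m₂c₂) = 746.38 K.
ΔS₁ = m₁c₁ ln(T_f/T₁) = 288.016 × ln(746.38/829) = -30.24 J/K.
ΔS₂ = m₂c₂ ln(T_f/T₂) = 151.206 × ln(746.38/589) = 35.81 J/K.
ΔS_total = -30.24 + 35.81 = 5.57 J/K.

ΔS_total = 5.57 J/K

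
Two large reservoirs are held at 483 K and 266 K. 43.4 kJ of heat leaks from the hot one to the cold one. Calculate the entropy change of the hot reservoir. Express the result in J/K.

ΔS_hot = -89.9 J/K

The hot reservoir loses heat Q, so ΔS_hot = −Q/T_H = −43400/483 = -89.9 J/K.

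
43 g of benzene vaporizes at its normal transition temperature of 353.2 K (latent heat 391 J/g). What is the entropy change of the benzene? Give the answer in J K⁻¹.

Heat absorbed by the substance: Q = mL = 43 × 391 = 16813 J.
At constant T, ΔS = Q_rev/T = 16813 / 353.2 = 47.6 J/K.

ΔS = 47.6 J/K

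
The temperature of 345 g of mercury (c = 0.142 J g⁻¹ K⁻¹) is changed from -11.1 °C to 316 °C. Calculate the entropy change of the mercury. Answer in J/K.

ΔS = 39.7 J/K

In kelvin: T₁ = 262.05 K, T₂ = 589.15 K. ΔS = ∫dQ_rev/T = m c ln(T₂/T₁) = 345 × 0.142 × ln(589.15/262.05) = 39.7 J/K.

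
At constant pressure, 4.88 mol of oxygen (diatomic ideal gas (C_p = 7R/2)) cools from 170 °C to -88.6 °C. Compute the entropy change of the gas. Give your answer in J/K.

ΔS = -124 J/K

In kelvin: T₁ = 443.15 K, T₂ = 184.55 K. At constant pressure, ΔS = nC_p ln(T₂/T₁) with C_p = 7R/2 = 29.1 J mol⁻¹ K⁻¹.
ΔS = 4.88 × 29.1 × ln(184.55/443.15) = -124 J/K.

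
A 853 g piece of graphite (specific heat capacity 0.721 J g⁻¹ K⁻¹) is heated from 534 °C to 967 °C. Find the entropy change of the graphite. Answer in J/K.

In kelvin: T₁ = 807.15 K, T₂ = 1240.15 K. ΔS = ∫dQ_rev/T = m c ln(T₂/T₁) = 853 × 0.721 × ln(1240.15/807.15) = 264 J/K.

ΔS = 264 J/K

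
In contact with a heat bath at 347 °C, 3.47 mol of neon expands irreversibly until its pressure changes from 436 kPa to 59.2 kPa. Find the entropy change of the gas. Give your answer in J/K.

ΔS_gas = 57.6 J/K

Entropy is a state function, so ΔS_gas depends only on the end states.
For an isothermal ideal gas ΔS_gas = nR ln(P₁/P₂) = 3.47 × 8.314 × ln(436/59.2) = 57.6 J/K.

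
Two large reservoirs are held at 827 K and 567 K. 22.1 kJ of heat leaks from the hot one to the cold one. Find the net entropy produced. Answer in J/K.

ΔS_total = 12.3 J/K

ΔS_hot = −Q/T_H = −22100/827 = -26.72 J/K and ΔS_cold = +Q/T_C = 22100/567 = 38.98 J/K.
ΔS_total = -26.72 + 38.98 = 12.3 J/K, positive as the second law requires.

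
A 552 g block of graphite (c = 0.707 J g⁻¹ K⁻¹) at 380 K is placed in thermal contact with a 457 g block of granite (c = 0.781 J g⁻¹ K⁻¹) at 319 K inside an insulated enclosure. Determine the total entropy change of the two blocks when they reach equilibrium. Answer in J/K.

Energy balance: T_f = (m₁c₁T₁ + m₂c₂T₂)/(m₁c₁ + m₂c₂) = 350.86 K.
ΔS₁ = m₁c₁ ln(T_f/T₁) = 390.264 × ln(350.86/380) = -31.14 J/K.
ΔS₂ = m₂c₂ ln(T_f/T₂) = 356.917 × ln(350.86/319) = 33.98 J/K.
ΔS_total = -31.14 + 33.98 = 2.84 J/K.

ΔS_total = 2.84 J/K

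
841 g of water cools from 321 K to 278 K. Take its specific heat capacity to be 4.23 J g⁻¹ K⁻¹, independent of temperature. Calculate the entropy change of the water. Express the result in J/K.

ΔS = ∫dQ_rev/T = m c ln(T₂/T₁) = 841 × 4.23 × ln(278/321) = -512 J/K.

ΔS = -512 J/K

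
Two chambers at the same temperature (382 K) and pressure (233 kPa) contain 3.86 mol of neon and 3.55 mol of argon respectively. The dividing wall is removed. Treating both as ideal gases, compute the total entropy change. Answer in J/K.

ΔS_mix = 42.6 J/K

Mole fractions: x_A = 3.86/7.41 = 0.521, x_B = 0.479.
ΔS_mix = −R(n_A ln x_A + n_B ln x_B) = −8.314 × (3.86 ln 0.521 + 3.55 ln 0.479) = 42.6 J/K.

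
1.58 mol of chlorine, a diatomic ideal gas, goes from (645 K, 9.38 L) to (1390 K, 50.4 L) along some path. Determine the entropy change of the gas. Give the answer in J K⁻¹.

ΔS = 47.3 J/K

Entropy is a state function: ΔS = nC_V ln(T₂/T₁) + nR ln(V₂/V₁), with C_V = 5R/2 = 20.79 J mol⁻¹ K⁻¹ for a diatomic ideal gas.
ΔS = 1.58 × [20.79 × ln(1390/645) + 8.314 × ln(50.4/9.38)] = 47.3 J/K.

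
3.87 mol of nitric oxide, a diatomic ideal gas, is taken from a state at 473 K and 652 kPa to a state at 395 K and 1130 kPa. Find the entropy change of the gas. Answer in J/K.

ΔS = nC_p ln(T₂/T₁) − nR ln(P₂/P₁), with C_p = 7R/2 = 29.1 J mol⁻¹ K⁻¹ for a diatomic ideal gas.
ΔS = 3.87 × [29.1 × ln(395/473) − 8.314 × ln(1130/652)] = -38 J/K.

ΔS = -38 J/K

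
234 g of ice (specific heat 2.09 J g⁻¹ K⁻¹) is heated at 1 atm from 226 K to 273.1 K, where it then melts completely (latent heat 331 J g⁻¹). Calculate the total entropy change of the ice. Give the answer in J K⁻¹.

ΔS = 376 J/K

Warming step: ΔS₁ = m c ln(T_tr/T_i) = 234 × 2.09 × ln(273.1/226) = 92.58 J/K.
Phase change: ΔS₂ = +mL/T_tr = 234 × 331 / 273.1 = 283.6 J/K.
ΔS_total = (92.58) + (283.6) = 376 J/K.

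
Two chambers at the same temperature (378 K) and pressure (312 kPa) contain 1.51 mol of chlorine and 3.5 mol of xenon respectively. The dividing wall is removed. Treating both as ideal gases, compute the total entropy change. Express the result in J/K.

ΔS_mix = 25.5 J/K

Mole fractions: x_A = 1.51/5.01 = 0.301, x_B = 0.699.
ΔS_mix = −R(n_A ln x_A + n_B ln x_B) = −8.314 × (1.51 ln 0.301 + 3.5 ln 0.699) = 25.5 J/K.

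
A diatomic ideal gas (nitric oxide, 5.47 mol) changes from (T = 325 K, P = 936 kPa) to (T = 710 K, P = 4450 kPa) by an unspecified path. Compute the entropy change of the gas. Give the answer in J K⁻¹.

ΔS = 53.5 J/K

ΔS = nC_p ln(T₂/T₁) − nR ln(P₂/P₁), with C_p = 7R/2 = 29.1 J mol⁻¹ K⁻¹ for a diatomic ideal gas.
ΔS = 5.47 × [29.1 × ln(710/325) − 8.314 × ln(4450/936)] = 53.5 J/K.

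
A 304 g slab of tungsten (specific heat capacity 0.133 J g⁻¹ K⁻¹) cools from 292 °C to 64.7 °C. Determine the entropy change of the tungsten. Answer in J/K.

In kelvin: T₁ = 565.15 K, T₂ = 337.85 K. ΔS = ∫dQ_rev/T = m c ln(T₂/T₁) = 304 × 0.133 × ln(337.85/565.15) = -20.8 J/K.

ΔS = -20.8 J/K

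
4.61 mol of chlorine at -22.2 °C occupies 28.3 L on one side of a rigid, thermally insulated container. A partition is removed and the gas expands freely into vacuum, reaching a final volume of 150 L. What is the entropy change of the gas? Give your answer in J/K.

ΔS_gas = 63.9 J/K

No heat is exchanged and no work is done, so the ideal-gas temperature stays constant.
Entropy is a state function; using a reversible isothermal path, ΔS_gas = nR ln(V₂/V₁) = 4.61 × 8.314 × ln(150/28.3) = 63.9 J/K.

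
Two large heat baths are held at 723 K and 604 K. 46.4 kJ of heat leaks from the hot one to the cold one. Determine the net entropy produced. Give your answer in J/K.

ΔS_total = 12.6 J/K

ΔS_hot = −Q/T_H = −46400/723 = -64.18 J/K and ΔS_cold = +Q/T_C = 46400/604 = 76.82 J/K.
ΔS_total = -64.18 + 76.82 = 12.6 J/K, positive as the second law requires.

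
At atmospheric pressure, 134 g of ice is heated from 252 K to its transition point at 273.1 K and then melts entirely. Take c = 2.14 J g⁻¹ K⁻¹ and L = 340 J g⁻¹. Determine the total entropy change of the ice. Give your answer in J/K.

ΔS = 190 J/K

Warming step: ΔS₁ = m c ln(T_tr/T_i) = 134 × 2.14 × ln(273.1/252) = 23.06 J/K.
Phase change: ΔS₂ = +mL/T_tr = 134 × 340 / 273.1 = 166.8 J/K.
ΔS_total = (23.06) + (166.8) = 190 J/K.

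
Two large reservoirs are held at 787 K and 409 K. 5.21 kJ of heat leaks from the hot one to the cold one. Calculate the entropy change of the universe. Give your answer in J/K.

ΔS_total = 6.12 J/K

ΔS_hot = −Q/T_H = −5210/787 = -6.62 J/K and ΔS_cold = +Q/T_C = 5210/409 = 12.74 J/K.
ΔS_total = -6.62 + 12.74 = 6.12 J/K, positive as the second law requires.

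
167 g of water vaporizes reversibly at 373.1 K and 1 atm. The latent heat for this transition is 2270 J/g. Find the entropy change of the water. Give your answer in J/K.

Heat absorbed by the substance: Q = mL = 167 × 2270 = 379090 J.
At constant T, ΔS = Q_rev/T = 379090 / 373.1 = 1020 J/K.

ΔS = 1020 J/K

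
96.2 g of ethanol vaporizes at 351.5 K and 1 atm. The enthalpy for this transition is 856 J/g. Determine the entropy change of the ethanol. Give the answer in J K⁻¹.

Heat absorbed by the substance: Q = mL = 96.2 × 856 = 82347.2 J.
At constant T, ΔS = Q_rev/T = 82347.2 / 351.5 = 234 J/K.

ΔS = 234 J/K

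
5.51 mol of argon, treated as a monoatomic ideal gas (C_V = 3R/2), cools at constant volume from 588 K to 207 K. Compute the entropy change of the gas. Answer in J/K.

ΔS = -71.7 J/K

At constant volume, ΔS = nC_V ln(T₂/T₁) with C_V = 3R/2 = 12.47 J mol⁻¹ K⁻¹.
ΔS = 5.51 × 12.47 × ln(207/588) = -71.7 J/K.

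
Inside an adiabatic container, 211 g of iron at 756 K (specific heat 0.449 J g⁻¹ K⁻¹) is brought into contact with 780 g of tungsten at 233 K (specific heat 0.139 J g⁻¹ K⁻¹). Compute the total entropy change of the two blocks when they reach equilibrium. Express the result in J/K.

Energy balance: T_f = (m₁c₁T₁ + m₂c₂T₂)/(m₁c₁ + m₂c₂) = 476.89 K.
ΔS₁ = m₁c₁ ln(T_f/T₁) = 94.739 × ln(476.89/756) = -43.65 J/K.
ΔS₂ = m₂c₂ ln(T_f/T₂) = 108.42 × ln(476.89/233) = 77.66 J/K.
ΔS_total = -43.65 + 77.66 = 34 J/K.

ΔS_total = 34 J/K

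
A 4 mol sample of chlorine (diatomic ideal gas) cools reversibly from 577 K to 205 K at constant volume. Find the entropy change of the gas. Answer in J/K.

ΔS = -86 J/K

At constant volume, ΔS = nC_V ln(T₂/T₁) with C_V = 5R/2 = 20.79 J mol⁻¹ K⁻¹.
ΔS = 4 × 20.79 × ln(205/577) = -86 J/K.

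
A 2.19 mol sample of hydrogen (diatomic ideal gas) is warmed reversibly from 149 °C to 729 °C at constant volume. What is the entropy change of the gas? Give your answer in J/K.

In kelvin: T₁ = 422.15 K, T₂ = 1002.15 K. At constant volume, ΔS = nC_V ln(T₂/T₁) with C_V = 5R/2 = 20.79 J mol⁻¹ K⁻¹.
ΔS = 2.19 × 20.79 × ln(1002.15/422.15) = 39.4 J/K.

ΔS = 39.4 J/K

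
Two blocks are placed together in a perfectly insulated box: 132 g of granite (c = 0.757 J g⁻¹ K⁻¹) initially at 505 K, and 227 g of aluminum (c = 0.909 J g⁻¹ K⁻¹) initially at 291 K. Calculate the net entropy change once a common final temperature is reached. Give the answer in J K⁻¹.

Energy balance: T_f = (m₁c₁T₁ + m₂c₂T₂)/(m₁c₁ + m₂c₂) = 360.82 K.
ΔS₁ = m₁c₁ ln(T_f/T₁) = 99.924 × ln(360.82/505) = -33.59 J/K.
ΔS₂ = m₂c₂ ln(T_f/T₂) = 206.343 × ln(360.82/291) = 44.38 J/K.
ΔS_total = -33.59 + 44.38 = 10.8 J/K.

ΔS_total = 10.8 J/K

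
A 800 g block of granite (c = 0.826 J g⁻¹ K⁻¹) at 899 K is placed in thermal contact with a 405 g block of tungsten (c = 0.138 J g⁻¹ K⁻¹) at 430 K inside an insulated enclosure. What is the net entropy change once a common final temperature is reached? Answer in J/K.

Energy balance: T_f = (m₁c₁T₁ + m₂c₂T₂)/(m₁c₁ + m₂c₂) = 862.43 K.
ΔS₁ = m₁c₁ ln(T_f/T₁) = 660.8 × ln(862.43/899) = -27.446 J/K.
ΔS₂ = m₂c₂ ln(T_f/T₂) = 55.89 × ln(862.43/430) = 38.897 J/K.
ΔS_total = -27.446 + 38.897 = 11.5 J/K.

ΔS_total = 11.5 J/K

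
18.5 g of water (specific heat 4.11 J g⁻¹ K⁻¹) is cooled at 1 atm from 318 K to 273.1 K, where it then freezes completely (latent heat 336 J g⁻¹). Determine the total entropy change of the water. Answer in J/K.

Cooling step: ΔS₁ = m c ln(T_tr/T_i) = 18.5 × 4.11 × ln(273.1/318) = -11.57 J/K.
Phase change: ΔS₂ = −mL/T_tr = −18.5 × 336 / 273.1 = -22.76 J/K.
ΔS_total = (-11.57) + (-22.76) = -34.3 J/K.

ΔS = -34.3 J/K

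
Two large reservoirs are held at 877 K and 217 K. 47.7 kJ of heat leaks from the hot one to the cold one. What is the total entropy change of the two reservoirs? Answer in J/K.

ΔS_total = 165 J/K

ΔS_hot = −Q/T_H = −47700/877 = -54.39 J/K and ΔS_cold = +Q/T_C = 47700/217 = 219.8 J/K.
ΔS_total = -54.39 + 219.8 = 165 J/K, positive as the second law requires.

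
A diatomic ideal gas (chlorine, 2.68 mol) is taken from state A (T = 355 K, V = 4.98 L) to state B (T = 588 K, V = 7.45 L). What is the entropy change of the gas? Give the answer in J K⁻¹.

Entropy is a state function: ΔS = nC_V ln(T₂/T₁) + nR ln(V₂/V₁), with C_V = 5R/2 = 20.79 J mol⁻¹ K⁻¹ for a diatomic ideal gas.
ΔS = 2.68 × [20.79 × ln(588/355) + 8.314 × ln(7.45/4.98)] = 37.1 J/K.

ΔS = 37.1 J/K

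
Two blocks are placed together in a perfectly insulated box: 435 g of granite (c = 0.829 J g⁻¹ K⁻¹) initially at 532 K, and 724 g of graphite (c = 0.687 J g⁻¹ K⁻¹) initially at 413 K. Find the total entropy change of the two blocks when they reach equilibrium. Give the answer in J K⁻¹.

Energy balance: T_f = (m₁c₁T₁ + m₂c₂T₂)/(m₁c₁ + m₂c₂) = 463.02 K.
ΔS₁ = m₁c₁ ln(T_f/T₁) = 360.615 × ln(463.02/532) = -50.084 J/K.
ΔS₂ = m₂c₂ ln(T_f/T₂) = 497.388 × ln(463.02/413) = 56.858 J/K.
ΔS_total = -50.084 + 56.858 = 6.77 J/K.

ΔS_total = 6.77 J/K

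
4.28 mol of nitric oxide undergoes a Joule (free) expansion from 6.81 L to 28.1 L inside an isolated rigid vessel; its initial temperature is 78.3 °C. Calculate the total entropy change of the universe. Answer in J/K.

ΔS_universe = 50.4 J/K

No heat is exchanged and no work is done, so the ideal-gas temperature stays constant.
Entropy is a state function; using a reversible isothermal path, ΔS_gas = nR ln(V₂/V₁) = 4.28 × 8.314 × ln(28.1/6.81) = 50.4 J/K.
The insulated surroundings exchange no heat, so ΔS_surr = 0 and ΔS_universe = ΔS_gas.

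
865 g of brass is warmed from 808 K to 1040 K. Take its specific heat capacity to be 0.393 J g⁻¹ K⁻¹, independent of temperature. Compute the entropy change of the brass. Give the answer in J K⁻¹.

ΔS = ∫dQ_rev/T = m c ln(T₂/T₁) = 865 × 0.393 × ln(1040/808) = 85.8 J/K.

ΔS = 85.8 J/K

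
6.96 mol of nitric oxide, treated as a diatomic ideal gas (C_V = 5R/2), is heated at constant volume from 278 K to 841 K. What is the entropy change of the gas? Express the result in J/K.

At constant volume, ΔS = nC_V ln(T₂/T₁) with C_V = 5R/2 = 20.79 J mol⁻¹ K⁻¹.
ΔS = 6.96 × 20.79 × ln(841/278) = 160 J/K.

ΔS = 160 J/K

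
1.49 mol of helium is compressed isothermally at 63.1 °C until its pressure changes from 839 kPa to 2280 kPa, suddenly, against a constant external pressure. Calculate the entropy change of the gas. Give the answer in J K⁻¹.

ΔS_gas = -12.4 J/K

Entropy is a state function, so ΔS_gas depends only on the end states.
For an isothermal ideal gas ΔS_gas = nR ln(P₁/P₂) = 1.49 × 8.314 × ln(839/2280) = -12.4 J/K.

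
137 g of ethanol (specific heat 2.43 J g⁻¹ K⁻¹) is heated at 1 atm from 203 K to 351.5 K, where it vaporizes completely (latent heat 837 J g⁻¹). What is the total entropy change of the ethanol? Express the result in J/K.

Warming step: ΔS₁ = m c ln(T_tr/T_i) = 137 × 2.43 × ln(351.5/203) = 182.8 J/K.
Phase change: ΔS₂ = +mL/T_tr = 137 × 837 / 351.5 = 326.2 J/K.
ΔS_total = (182.8) + (326.2) = 509 J/K.

ΔS = 509 J/K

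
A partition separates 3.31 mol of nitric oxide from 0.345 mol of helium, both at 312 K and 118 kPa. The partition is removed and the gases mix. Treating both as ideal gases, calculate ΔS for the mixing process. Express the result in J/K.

ΔS_mix = 9.5 J/K

Mole fractions: x_A = 3.31/3.66 = 0.906, x_B = 0.0944.
ΔS_mix = −R(n_A ln x_A + n_B ln x_B) = −8.314 × (3.31 ln 0.906 + 0.345 ln 0.0944) = 9.5 J/K.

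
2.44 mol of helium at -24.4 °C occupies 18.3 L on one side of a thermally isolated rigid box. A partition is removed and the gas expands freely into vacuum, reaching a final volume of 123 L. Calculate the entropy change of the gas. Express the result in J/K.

ΔS_gas = 38.7 J/K

For an ideal gas in free expansion Q = 0 and W = 0, so T is unchanged.
Entropy is a state function; using a reversible isothermal path, ΔS_gas = nR ln(V₂/V₁) = 2.44 × 8.314 × ln(123/18.3) = 38.7 J/K.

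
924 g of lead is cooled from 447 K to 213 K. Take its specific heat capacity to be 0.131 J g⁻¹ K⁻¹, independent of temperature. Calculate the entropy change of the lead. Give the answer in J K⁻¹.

ΔS = ∫dQ_rev/T = m c ln(T₂/T₁) = 924 × 0.131 × ln(213/447) = -89.7 J/K.

ΔS = -89.7 J/K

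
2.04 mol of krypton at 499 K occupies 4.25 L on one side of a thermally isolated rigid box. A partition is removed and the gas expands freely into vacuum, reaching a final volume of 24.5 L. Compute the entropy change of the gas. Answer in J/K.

ΔS_gas = 29.7 J/K

For an ideal gas in free expansion Q = 0 and W = 0, so T is unchanged.
Entropy is a state function; using a reversible isothermal path, ΔS_gas = nR ln(V₂/V₁) = 2.04 × 8.314 × ln(24.5/4.25) = 29.7 J/K.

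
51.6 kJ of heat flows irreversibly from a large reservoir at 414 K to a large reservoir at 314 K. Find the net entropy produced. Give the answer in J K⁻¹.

ΔS_hot = −Q/T_H = −51600/414 = -124.6 J/K and ΔS_cold = +Q/T_C = 51600/314 = 164.3 J/K.
ΔS_total = -124.6 + 164.3 = 39.7 J/K, positive as the second law requires.

ΔS_total = 39.7 J/K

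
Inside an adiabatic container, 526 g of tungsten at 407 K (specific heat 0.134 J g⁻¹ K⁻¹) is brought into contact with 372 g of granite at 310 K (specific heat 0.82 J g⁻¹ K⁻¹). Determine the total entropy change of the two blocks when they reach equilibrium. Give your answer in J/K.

ΔS_total = 2.24 J/K

Energy balance: T_f = (m₁c₁T₁ + m₂c₂T₂)/(m₁c₁ + m₂c₂) = 328.21 K.
ΔS₁ = m₁c₁ ln(T_f/T₁) = 70.484 × ln(328.21/407) = -15.17 J/K.
ΔS₂ = m₂c₂ ln(T_f/T₂) = 305.04 × ln(328.21/310) = 17.41 J/K.
ΔS_total = -15.17 + 17.41 = 2.24 J/K.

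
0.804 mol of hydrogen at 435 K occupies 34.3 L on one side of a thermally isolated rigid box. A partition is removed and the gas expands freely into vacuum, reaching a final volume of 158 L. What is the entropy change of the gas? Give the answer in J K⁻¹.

For an ideal gas in free expansion Q = 0 and W = 0, so T is unchanged.
Entropy is a state function; using a reversible isothermal path, ΔS_gas = nR ln(V₂/V₁) = 0.804 × 8.314 × ln(158/34.3) = 10.2 J/K.

ΔS_gas = 10.2 J/K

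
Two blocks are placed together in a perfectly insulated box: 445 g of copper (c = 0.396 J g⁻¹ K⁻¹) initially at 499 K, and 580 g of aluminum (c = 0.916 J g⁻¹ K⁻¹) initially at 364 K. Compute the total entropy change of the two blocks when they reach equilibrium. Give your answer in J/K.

Energy balance: T_f = (m₁c₁T₁ + m₂c₂T₂)/(m₁c₁ + m₂c₂) = 397.63 K.
ΔS₁ = m₁c₁ ln(T_f/T₁) = 176.22 × ln(397.63/499) = -40.02 J/K.
ΔS₂ = m₂c₂ ln(T_f/T₂) = 531.28 × ln(397.63/364) = 46.94 J/K.
ΔS_total = -40.02 + 46.94 = 6.92 J/K.

ΔS_total = 6.92 J/K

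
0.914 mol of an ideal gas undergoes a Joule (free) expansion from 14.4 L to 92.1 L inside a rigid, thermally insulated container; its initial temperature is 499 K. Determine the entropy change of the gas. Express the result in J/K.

For an ideal gas in free expansion Q = 0 and W = 0, so T is unchanged.
Entropy is a state function; using a reversible isothermal path, ΔS_gas = nR ln(V₂/V₁) = 0.914 × 8.314 × ln(92.1/14.4) = 14.1 J/K.

ΔS_gas = 14.1 J/K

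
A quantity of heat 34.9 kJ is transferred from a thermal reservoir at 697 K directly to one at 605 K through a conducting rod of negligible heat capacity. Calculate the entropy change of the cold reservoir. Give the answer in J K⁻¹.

ΔS_cold = 57.7 J/K

The cold reservoir gains heat Q, so ΔS_cold = +Q/T_C = 34900/605 = 57.7 J/K.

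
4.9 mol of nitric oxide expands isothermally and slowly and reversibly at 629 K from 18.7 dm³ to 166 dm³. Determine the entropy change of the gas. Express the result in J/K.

For an isothermal ideal gas ΔS_gas = nR ln(V₂/V₁) = 4.9 × 8.314 × ln(166/18.7) = 89 J/K.

ΔS_gas = 89 J/K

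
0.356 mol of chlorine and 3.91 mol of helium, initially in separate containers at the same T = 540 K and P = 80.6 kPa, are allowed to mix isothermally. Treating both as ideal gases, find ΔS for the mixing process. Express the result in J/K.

ΔS_mix = 10.2 J/K

Mole fractions: x_A = 0.356/4.27 = 0.0835, x_B = 0.917.
ΔS_mix = −R(n_A ln x_A + n_B ln x_B) = −8.314 × (0.356 ln 0.0835 + 3.91 ln 0.917) = 10.2 J/K.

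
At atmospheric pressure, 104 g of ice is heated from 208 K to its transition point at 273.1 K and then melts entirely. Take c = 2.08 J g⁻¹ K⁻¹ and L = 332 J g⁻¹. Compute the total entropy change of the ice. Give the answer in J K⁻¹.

Warming step: ΔS₁ = m c ln(T_tr/T_i) = 104 × 2.08 × ln(273.1/208) = 58.9 J/K.
Phase change: ΔS₂ = +mL/T_tr = 104 × 332 / 273.1 = 126.4 J/K.
ΔS_total = (58.9) + (126.4) = 185 J/K.

ΔS = 185 J/K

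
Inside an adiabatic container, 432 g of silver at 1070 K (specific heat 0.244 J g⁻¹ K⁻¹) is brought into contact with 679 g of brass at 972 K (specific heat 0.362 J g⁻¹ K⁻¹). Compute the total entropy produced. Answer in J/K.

Energy balance: T_f = (m₁c₁T₁ + m₂c₂T₂)/(m₁c₁ + m₂c₂) = 1001.4 K.
ΔS₁ = m₁c₁ ln(T_f/T₁) = 105.408 × ln(1001.4/1070) = -6.983 J/K.
ΔS₂ = m₂c₂ ln(T_f/T₂) = 245.798 × ln(1001.4/972) = 7.328 J/K.
ΔS_total = -6.983 + 7.328 = 0.345 J/K.

ΔS_total = 0.345 J/K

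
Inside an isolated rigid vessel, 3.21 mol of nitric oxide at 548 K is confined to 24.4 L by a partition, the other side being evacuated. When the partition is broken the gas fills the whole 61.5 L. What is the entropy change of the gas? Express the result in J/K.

No heat is exchanged and no work is done, so the ideal-gas temperature stays constant.
Entropy is a state function; using a reversible isothermal path, ΔS_gas = nR ln(V₂/V₁) = 3.21 × 8.314 × ln(61.5/24.4) = 24.7 J/K.

ΔS_gas = 24.7 J/K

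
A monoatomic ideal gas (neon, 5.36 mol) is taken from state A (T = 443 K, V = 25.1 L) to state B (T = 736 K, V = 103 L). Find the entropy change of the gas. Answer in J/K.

ΔS = 96.9 J/K

Entropy is a state function: ΔS = nC_V ln(T₂/T₁) + nR ln(V₂/V₁), with C_V = 3R/2 = 12.47 J mol⁻¹ K⁻¹ for a monoatomic ideal gas.
ΔS = 5.36 × [12.47 × ln(736/443) + 8.314 × ln(103/25.1)] = 96.9 J/K.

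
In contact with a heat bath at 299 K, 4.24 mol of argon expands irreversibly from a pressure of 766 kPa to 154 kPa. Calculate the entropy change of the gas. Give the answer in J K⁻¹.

ΔS_gas = 56.6 J/K

Entropy is a state function, so ΔS_gas depends only on the end states.
For an isothermal ideal gas ΔS_gas = nR ln(P₁/P₂) = 4.24 × 8.314 × ln(766/154) = 56.6 J/K.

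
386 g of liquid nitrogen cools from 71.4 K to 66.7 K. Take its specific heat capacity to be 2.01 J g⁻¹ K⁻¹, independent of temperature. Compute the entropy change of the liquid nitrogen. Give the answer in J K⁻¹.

ΔS = -52.8 J/K

ΔS = ∫dQ_rev/T = m c ln(T₂/T₁) = 386 × 2.01 × ln(66.7/71.4) = -52.8 J/K.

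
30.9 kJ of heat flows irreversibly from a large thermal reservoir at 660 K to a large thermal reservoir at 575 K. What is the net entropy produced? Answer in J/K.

ΔS_total = 6.92 J/K

ΔS_hot = −Q/T_H = −30900/660 = -46.82 J/K and ΔS_cold = +Q/T_C = 30900/575 = 53.74 J/K.
ΔS_total = -46.82 + 53.74 = 6.92 J/K, positive as the second law requires.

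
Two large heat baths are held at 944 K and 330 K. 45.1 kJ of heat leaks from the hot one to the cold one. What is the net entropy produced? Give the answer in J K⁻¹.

ΔS_hot = −Q/T_H = −45100/944 = -47.78 J/K and ΔS_cold = +Q/T_C = 45100/330 = 136.7 J/K.
ΔS_total = -47.78 + 136.7 = 88.9 J/K, positive as the second law requires.

ΔS_total = 88.9 J/K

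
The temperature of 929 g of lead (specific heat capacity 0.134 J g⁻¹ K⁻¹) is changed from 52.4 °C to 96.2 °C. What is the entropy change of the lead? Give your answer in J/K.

ΔS = 15.7 J/K

In kelvin: T₁ = 325.55 K, T₂ = 369.35 K. ΔS = ∫dQ_rev/T = m c ln(T₂/T₁) = 929 × 0.134 × ln(369.35/325.55) = 15.7 J/K.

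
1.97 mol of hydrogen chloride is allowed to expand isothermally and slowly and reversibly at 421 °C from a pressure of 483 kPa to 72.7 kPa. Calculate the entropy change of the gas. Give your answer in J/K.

For an isothermal ideal gas ΔS_gas = nR ln(P₁/P₂) = 1.97 × 8.314 × ln(483/72.7) = 31 J/K.

ΔS_gas = 31 J/K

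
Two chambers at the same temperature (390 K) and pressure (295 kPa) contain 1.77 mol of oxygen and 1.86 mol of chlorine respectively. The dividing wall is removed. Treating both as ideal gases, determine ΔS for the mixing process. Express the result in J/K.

Mole fractions: x_A = 1.77/3.63 = 0.488, x_B = 0.512.
ΔS_mix = −R(n_A ln x_A + n_B ln x_B) = −8.314 × (1.77 ln 0.488 + 1.86 ln 0.512) = 20.9 J/K.

ΔS_mix = 20.9 J/K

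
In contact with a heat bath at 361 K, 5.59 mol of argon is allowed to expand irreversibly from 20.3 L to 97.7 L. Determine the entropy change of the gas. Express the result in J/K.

ΔS_gas = 73 J/K

Entropy is a state function, so ΔS_gas depends only on the end states.
For an isothermal ideal gas ΔS_gas = nR ln(V₂/V₁) = 5.59 × 8.314 × ln(97.7/20.3) = 73 J/K.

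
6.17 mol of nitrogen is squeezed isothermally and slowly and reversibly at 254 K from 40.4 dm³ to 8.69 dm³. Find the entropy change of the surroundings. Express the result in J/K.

For an isothermal ideal gas ΔS_gas = nR ln(V₂/V₁) = 6.17 × 8.314 × ln(8.69/40.4) = -78.8 J/K.
The process is reversible, so ΔS_surr = −ΔS_gas = 78.8 J/K and ΔS_universe = 0.

ΔS_surr = 78.8 J/K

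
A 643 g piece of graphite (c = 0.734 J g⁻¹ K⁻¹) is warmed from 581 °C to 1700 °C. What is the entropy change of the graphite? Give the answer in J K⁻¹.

ΔS = 395 J/K

In kelvin: T₁ = 854.15 K, T₂ = 1973.15 K. ΔS = ∫dQ_rev/T = m c ln(T₂/T₁) = 643 × 0.734 × ln(1973.15/854.15) = 395 J/K.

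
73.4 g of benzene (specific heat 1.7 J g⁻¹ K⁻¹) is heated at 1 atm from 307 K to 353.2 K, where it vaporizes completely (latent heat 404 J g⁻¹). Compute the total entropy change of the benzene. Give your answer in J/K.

Warming step: ΔS₁ = m c ln(T_tr/T_i) = 73.4 × 1.7 × ln(353.2/307) = 17.49 J/K.
Phase change: ΔS₂ = +mL/T_tr = 73.4 × 404 / 353.2 = 83.96 J/K.
ΔS_total = (17.49) + (83.96) = 101 J/K.

ΔS = 101 J/K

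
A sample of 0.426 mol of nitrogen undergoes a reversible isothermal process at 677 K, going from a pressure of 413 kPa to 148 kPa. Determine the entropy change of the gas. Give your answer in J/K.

ΔS_gas = 3.63 J/K

For an isothermal ideal gas ΔS_gas = nR ln(P₁/P₂) = 0.426 × 8.314 × ln(413/148) = 3.63 J/K.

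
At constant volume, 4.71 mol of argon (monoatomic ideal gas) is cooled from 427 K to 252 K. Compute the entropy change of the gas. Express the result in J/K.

At constant volume, ΔS = nC_V ln(T₂/T₁) with C_V = 3R/2 = 12.47 J mol⁻¹ K⁻¹.
ΔS = 4.71 × 12.47 × ln(252/427) = -31 J/K.

ΔS = -31 J/K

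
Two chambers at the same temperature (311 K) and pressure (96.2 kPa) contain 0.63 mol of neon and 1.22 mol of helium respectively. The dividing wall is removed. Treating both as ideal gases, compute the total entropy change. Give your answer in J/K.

Mole fractions: x_A = 0.63/1.85 = 0.341, x_B = 0.659.
ΔS_mix = −R(n_A ln x_A + n_B ln x_B) = −8.314 × (0.63 ln 0.341 + 1.22 ln 0.659) = 9.87 J/K.

ΔS_mix = 9.87 J/K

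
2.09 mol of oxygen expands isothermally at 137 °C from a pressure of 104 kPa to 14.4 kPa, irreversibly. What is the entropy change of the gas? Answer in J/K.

ΔS_gas = 34.4 J/K

Entropy is a state function, so ΔS_gas depends only on the end states.
For an isothermal ideal gas ΔS_gas = nR ln(P₁/P₂) = 2.09 × 8.314 × ln(104/14.4) = 34.4 J/K.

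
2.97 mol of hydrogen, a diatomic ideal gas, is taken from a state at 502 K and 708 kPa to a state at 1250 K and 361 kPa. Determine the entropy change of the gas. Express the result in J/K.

ΔS = 95.5 J/K

ΔS = nC_p ln(T₂/T₁) − nR ln(P₂/P₁), with C_p = 7R/2 = 29.1 J mol⁻¹ K⁻¹ for a diatomic ideal gas.
ΔS = 2.97 × [29.1 × ln(1250/502) − 8.314 × ln(361/708)] = 95.5 J/K.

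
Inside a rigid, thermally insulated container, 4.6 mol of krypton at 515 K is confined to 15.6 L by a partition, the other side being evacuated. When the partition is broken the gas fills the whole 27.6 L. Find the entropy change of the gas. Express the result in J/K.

ΔS_gas = 21.8 J/K

For an ideal gas in free expansion Q = 0 and W = 0, so T is unchanged.
Entropy is a state function; using a reversible isothermal path, ΔS_gas = nR ln(V₂/V₁) = 4.6 × 8.314 × ln(27.6/15.6) = 21.8 J/K.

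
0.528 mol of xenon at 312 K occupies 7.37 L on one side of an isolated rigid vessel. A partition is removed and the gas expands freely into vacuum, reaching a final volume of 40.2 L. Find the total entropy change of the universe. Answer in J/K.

ΔS_universe = 7.45 J/K

No heat is exchanged and no work is done, so the ideal-gas temperature stays constant.
Entropy is a state function; using a reversible isothermal path, ΔS_gas = nR ln(V₂/V₁) = 0.528 × 8.314 × ln(40.2/7.37) = 7.45 J/K.
The insulated surroundings exchange no heat, so ΔS_surr = 0 and ΔS_universe = ΔS_gas.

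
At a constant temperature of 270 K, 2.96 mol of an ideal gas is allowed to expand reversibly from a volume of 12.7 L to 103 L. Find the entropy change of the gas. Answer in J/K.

For an isothermal ideal gas ΔS_gas = nR ln(V₂/V₁) = 2.96 × 8.314 × ln(103/12.7) = 51.5 J/K.

ΔS_gas = 51.5 J/K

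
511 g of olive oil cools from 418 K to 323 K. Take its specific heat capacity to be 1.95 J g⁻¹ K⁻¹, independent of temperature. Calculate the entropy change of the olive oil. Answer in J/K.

ΔS = ∫dQ_rev/T = m c ln(T₂/T₁) = 511 × 1.95 × ln(323/418) = -257 J/K.

ΔS = -257 J/K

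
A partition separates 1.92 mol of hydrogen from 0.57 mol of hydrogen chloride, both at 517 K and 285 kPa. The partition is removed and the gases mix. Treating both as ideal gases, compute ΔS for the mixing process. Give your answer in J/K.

ΔS_mix = 11.1 J/K

Mole fractions: x_A = 1.92/2.49 = 0.771, x_B = 0.229.
ΔS_mix = −R(n_A ln x_A + n_B ln x_B) = −8.314 × (1.92 ln 0.771 + 0.57 ln 0.229) = 11.1 J/K.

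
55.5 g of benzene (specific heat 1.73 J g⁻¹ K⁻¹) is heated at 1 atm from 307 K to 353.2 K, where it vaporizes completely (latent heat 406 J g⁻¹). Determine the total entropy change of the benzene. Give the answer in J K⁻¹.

Warming step: ΔS₁ = m c ln(T_tr/T_i) = 55.5 × 1.73 × ln(353.2/307) = 13.46 J/K.
Phase change: ΔS₂ = +mL/T_tr = 55.5 × 406 / 353.2 = 63.8 J/K.
ΔS_total = (13.46) + (63.8) = 77.3 J/K.

ΔS = 77.3 J/K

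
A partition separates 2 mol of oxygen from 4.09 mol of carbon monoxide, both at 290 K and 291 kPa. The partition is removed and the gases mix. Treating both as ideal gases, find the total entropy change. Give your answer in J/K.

ΔS_mix = 32.1 J/K

Mole fractions: x_A = 2/6.09 = 0.328, x_B = 0.672.
ΔS_mix = −R(n_A ln x_A + n_B ln x_B) = −8.314 × (2 ln 0.328 + 4.09 ln 0.672) = 32.1 J/K.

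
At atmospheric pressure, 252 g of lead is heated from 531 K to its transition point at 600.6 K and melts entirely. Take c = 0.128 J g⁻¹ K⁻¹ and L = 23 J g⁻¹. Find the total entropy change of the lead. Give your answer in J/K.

Warming step: ΔS₁ = m c ln(T_tr/T_i) = 252 × 0.128 × ln(600.6/531) = 3.973 J/K.
Phase change: ΔS₂ = +mL/T_tr = 252 × 23 / 600.6 = 9.65 J/K.
ΔS_total = (3.973) + (9.65) = 13.6 J/K.

ΔS = 13.6 J/K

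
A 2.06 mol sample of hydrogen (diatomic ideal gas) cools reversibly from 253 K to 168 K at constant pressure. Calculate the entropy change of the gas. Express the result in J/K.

At constant pressure, ΔS = nC_p ln(T₂/T₁) with C_p = 7R/2 = 29.1 J mol⁻¹ K⁻¹.
ΔS = 2.06 × 29.1 × ln(168/253) = -24.5 J/K.

ΔS = -24.5 J/K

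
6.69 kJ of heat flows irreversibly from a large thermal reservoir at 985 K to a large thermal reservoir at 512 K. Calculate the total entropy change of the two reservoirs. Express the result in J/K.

ΔS_total = 6.27 J/K

ΔS_hot = −Q/T_H = −6690/985 = -6.7919 J/K and ΔS_cold = +Q/T_C = 6690/512 = 13.066 J/K.
ΔS_total = -6.7919 + 13.066 = 6.27 J/K, positive as the second law requires.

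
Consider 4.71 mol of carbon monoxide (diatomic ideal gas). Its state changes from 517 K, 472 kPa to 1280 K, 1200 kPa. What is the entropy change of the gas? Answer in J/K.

ΔS = 87.7 J/K

ΔS = nC_p ln(T₂/T₁) − nR ln(P₂/P₁), with C_p = 7R/2 = 29.1 J mol⁻¹ K⁻¹ for a diatomic ideal gas.
ΔS = 4.71 × [29.1 × ln(1280/517) − 8.314 × ln(1200/472)] = 87.7 J/K.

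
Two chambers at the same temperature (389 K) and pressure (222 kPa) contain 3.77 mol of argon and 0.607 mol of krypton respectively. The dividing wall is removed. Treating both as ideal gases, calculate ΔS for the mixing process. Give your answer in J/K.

ΔS_mix = 14.6 J/K

Mole fractions: x_A = 3.77/4.38 = 0.861, x_B = 0.139.
ΔS_mix = −R(n_A ln x_A + n_B ln x_B) = −8.314 × (3.77 ln 0.861 + 0.607 ln 0.139) = 14.6 J/K.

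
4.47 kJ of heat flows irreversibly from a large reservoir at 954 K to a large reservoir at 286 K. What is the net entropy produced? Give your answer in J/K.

ΔS_hot = −Q/T_H = −4470/954 = -4.686 J/K and ΔS_cold = +Q/T_C = 4470/286 = 15.63 J/K.
ΔS_total = -4.686 + 15.63 = 10.9 J/K, positive as the second law requires.

ΔS_total = 10.9 J/K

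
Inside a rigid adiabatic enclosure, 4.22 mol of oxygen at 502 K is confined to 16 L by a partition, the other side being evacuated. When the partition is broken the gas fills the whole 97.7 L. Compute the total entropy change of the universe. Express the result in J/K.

For an ideal gas in free expansion Q = 0 and W = 0, so T is unchanged.
Entropy is a state function; using a reversible isothermal path, ΔS_gas = nR ln(V₂/V₁) = 4.22 × 8.314 × ln(97.7/16) = 63.5 J/K.
The insulated surroundings exchange no heat, so ΔS_surr = 0 and ΔS_universe = ΔS_gas.

ΔS_universe = 63.5 J/K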